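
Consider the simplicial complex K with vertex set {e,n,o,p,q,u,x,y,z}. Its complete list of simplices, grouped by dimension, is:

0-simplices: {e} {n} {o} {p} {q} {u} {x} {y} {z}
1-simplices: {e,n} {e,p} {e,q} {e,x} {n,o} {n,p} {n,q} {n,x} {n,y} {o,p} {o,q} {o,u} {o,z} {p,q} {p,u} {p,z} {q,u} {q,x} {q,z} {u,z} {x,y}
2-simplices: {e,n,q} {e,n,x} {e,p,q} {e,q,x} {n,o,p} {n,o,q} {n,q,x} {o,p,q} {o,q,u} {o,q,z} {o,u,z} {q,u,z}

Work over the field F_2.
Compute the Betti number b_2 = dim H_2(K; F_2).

n_0=9 n_1=21 n_2=12  [Z2]
∂1: piv[en,ep,eq,ex,no,ny,ou,oz] rk=8  ker:np,nq,nx,op,oq,pq,pu,pz,qu,qx,qz,uz,xy
∂2: piv[enq,enx,epq,eqx,nop,noq,opq,oqu,oqz,ouz] rk=10  ker:nqx,quz
b_2=(12−10)−0=2

b_2=2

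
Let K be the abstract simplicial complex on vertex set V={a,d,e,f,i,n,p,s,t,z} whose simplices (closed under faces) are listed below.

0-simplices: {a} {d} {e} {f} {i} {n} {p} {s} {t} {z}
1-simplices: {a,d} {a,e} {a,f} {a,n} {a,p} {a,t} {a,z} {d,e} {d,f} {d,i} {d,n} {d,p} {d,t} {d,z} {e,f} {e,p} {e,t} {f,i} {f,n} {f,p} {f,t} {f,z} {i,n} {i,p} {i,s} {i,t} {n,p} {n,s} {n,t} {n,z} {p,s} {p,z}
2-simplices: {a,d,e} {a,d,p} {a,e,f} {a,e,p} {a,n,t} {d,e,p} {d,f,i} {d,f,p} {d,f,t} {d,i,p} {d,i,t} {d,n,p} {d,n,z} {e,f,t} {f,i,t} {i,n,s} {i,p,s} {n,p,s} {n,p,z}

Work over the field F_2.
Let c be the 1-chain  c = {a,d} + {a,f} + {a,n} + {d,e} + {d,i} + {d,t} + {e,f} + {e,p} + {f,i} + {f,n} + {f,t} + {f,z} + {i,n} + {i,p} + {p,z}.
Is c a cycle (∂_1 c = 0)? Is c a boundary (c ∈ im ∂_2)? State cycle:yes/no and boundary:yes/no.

cycle:no boundary:no

n_0=10 n_1=32 n_2=19  [Z2]
∂1: piv[ad,ae,af,an,ap,at,az,di,is] rk=9  ker:de,df,dn,dp,dt,dz,ef,ep,et,fi,fn,fp,ft,fz,in,ip,it,np,ns,nt,nz,ps,pz
∂2: piv[ade,adp,aef,aep,ant,dfi,dfp,dft,dip,dit,dnp,dnz,eft,ins,ips,nps,npz] rk=17  ker:dep,fit
∂1c = {a} + {e} + {n} + {p}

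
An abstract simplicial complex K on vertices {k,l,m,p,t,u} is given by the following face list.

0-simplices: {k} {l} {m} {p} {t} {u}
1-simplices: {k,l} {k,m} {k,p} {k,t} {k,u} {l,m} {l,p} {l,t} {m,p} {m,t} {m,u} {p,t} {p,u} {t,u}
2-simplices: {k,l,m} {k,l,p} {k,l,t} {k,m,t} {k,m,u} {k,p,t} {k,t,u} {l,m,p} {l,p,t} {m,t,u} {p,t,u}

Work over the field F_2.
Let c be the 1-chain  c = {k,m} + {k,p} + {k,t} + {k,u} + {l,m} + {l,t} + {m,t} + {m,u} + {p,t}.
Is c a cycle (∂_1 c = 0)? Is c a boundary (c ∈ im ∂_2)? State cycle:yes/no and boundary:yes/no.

cycle:yes boundary:yes

n_0=6 n_1=14 n_2=11  [Z2]
∂1: piv[kl,km,kp,kt,ku] rk=5  ker:lm,lp,lt,mp,mt,mu,pt,pu,tu
∂2: piv[klm,klp,klt,kmt,kmu,kpt,ktu,lmp,ptu] rk=9  ker:lpt,mtu
∂1c = 0
c vs im∂2: reduces to 0 ⇒ boundary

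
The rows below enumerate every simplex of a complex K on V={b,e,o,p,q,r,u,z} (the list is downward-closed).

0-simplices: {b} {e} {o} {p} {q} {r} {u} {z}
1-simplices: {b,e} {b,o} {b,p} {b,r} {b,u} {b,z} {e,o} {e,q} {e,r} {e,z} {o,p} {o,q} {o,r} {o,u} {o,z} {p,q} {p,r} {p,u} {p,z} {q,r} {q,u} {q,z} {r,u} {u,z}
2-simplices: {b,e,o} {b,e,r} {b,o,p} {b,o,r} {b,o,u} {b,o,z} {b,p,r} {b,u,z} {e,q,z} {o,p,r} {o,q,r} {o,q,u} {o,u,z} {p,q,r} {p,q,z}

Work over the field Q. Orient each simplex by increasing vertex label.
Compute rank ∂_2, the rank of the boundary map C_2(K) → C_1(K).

rank∂_2=13

n_0=8 n_1=24 n_2=15  [Q]
∂1: piv[be,bo,bp,br,bu,bz,eq] rk=7  ker:eo,er,ez,op,oq,or,ou,oz,pq,pr,pu,pz,qr,qu,qz,ru,uz
∂2: piv[beo,ber,bop,bor,bou,boz,bpr,buz,eqz,oqr,oqu,pqr,pqz] rk=13  ker:opr,ouz
rk∂_2=13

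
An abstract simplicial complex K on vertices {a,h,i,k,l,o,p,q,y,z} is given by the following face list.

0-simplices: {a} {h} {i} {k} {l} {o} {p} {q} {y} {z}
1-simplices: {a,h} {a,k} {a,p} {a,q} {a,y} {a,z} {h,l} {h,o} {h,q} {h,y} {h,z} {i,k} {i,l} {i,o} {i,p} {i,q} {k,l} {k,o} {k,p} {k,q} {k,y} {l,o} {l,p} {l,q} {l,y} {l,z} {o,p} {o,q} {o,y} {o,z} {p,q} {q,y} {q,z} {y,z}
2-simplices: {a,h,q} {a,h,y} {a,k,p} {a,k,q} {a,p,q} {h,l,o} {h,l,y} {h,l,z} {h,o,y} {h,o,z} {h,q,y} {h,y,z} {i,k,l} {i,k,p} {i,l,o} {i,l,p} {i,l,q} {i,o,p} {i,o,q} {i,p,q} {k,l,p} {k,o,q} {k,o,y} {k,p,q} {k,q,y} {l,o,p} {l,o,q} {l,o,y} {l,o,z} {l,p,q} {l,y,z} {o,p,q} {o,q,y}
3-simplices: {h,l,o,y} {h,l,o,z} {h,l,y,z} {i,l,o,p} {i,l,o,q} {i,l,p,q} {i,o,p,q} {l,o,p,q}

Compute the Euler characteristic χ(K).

n_0=10 n_1=34 n_2=33 n_3=8
χ=+10−34+33−8=1

χ(K)=1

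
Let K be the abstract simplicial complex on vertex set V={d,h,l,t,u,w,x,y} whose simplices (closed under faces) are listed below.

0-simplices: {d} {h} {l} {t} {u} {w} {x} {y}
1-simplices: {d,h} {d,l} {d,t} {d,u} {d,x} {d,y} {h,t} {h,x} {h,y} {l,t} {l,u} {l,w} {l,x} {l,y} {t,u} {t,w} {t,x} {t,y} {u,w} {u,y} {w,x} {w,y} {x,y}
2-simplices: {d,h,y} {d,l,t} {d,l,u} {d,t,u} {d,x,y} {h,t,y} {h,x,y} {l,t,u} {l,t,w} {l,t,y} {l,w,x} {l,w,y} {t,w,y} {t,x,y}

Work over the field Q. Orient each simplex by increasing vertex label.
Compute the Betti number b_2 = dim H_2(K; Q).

n_0=8 n_1=23 n_2=14  [Q]
∂1: piv[dh,dl,dt,du,dx,dy,lw] rk=7  ker:ht,hx,hy,lt,lu,lx,ly,tu,tw,tx,ty,uw,uy,wx,wy,xy
∂2: piv[dhy,dlt,dlu,dtu,dxy,hty,hxy,ltw,lty,lwx,lwy,txy] rk=12  ker:ltu,twy
b_2=(14−12)−0=2

b_2=2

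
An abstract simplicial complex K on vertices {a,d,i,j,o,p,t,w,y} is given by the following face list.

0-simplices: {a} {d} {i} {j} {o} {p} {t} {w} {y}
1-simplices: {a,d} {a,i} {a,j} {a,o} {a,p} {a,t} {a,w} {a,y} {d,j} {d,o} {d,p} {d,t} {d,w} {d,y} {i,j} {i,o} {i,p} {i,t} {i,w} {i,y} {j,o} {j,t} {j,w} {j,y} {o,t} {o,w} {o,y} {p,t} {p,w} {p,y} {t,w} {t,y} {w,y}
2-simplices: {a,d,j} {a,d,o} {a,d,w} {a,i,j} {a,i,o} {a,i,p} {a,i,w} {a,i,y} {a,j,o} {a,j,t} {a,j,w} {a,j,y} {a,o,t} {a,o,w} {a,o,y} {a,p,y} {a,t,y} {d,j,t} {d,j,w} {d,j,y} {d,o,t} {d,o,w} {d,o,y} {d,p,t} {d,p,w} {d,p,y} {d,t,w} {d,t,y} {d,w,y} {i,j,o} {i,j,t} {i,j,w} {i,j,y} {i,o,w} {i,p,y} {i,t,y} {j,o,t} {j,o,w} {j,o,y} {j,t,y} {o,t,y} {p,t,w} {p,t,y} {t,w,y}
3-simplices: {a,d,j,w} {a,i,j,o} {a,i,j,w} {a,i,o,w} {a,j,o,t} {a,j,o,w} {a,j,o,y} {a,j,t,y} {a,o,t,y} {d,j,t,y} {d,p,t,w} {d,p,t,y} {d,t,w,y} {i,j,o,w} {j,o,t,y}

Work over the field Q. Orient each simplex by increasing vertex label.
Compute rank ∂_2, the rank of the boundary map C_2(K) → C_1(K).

n_0=9 n_1=33 n_2=44 n_3=15  [Q]
∂1: piv[ad,ai,aj,ao,ap,at,aw,ay] rk=8  ker:dj,do,dp,dt,dw,dy,ij,io,ip,it,iw,iy,jo,jt,jw,jy,ot,ow,oy,pt,pw,py,tw,ty,wy
∂2: piv[adj,ado,adw,aij,aio,aip,aiw,aiy,ajo,ajt,ajw,ajy,aot,aow,aoy,apy,aty,djt,djy,dpt,dpw,dpy,dtw,dwy,ijt] rk=25  ker:djw,dot,dow,doy,dty,ijo,ijw,ijy,iow,ipy,ity,jot,jow,joy,jty,oty,ptw,pty,twy
∂3: piv[adjw,aijo,aijw,aiow,ajot,ajow,ajoy,ajty,aoty,djty,dptw,dpty,dtwy] rk=13  ker:ijow,joty
rk∂_2=25

rank∂_2=25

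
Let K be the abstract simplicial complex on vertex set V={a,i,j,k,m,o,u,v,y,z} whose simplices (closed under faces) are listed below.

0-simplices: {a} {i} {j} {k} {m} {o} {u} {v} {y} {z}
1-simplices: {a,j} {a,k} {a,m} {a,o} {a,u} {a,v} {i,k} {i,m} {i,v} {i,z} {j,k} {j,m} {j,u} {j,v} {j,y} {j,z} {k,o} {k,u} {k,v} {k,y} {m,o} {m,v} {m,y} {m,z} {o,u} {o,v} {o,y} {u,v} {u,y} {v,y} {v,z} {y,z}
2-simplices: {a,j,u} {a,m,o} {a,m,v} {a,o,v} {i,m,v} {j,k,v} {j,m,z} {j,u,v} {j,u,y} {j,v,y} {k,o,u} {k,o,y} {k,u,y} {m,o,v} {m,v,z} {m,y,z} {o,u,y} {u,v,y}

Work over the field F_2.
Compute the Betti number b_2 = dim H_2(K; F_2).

n_0=10 n_1=32 n_2=18  [Z2]
∂1: piv[aj,ak,am,ao,au,av,ik,iz,jy] rk=9  ker:im,iv,jk,jm,ju,jv,jz,ko,ku,kv,ky,mo,mv,my,mz,ou,ov,oy,uv,uy,vy,vz,yz
∂2: piv[aju,amo,amv,aov,imv,jkv,jmz,juv,juy,jvy,kou,koy,kuy,mvz,myz] rk=15  ker:mov,ouy,uvy
b_2=(18−15)−0=3

b_2=3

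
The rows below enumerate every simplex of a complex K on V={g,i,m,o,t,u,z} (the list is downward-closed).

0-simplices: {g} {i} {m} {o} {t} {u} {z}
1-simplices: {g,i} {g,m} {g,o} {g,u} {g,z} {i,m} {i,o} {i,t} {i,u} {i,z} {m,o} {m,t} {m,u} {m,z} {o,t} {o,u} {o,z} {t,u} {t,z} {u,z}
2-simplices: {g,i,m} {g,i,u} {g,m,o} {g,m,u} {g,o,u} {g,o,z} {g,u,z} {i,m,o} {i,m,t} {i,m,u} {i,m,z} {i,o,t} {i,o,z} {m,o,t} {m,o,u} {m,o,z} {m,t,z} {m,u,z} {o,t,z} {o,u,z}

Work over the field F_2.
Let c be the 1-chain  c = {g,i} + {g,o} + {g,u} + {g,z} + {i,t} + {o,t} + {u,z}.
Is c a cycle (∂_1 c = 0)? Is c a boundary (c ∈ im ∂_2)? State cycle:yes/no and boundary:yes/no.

cycle:yes boundary:yes

n_0=7 n_1=20 n_2=20  [Z2]
∂1: piv[gi,gm,go,gu,gz,it] rk=6  ker:im,io,iu,iz,mo,mt,mu,mz,ot,ou,oz,tu,tz,uz
∂2: piv[gim,giu,gmo,gmu,gou,goz,guz,imo,imt,imz,iot,ioz,mtz] rk=13  ker:imu,mot,mou,moz,muz,otz,ouz
∂1c = 0
c vs im∂2: reduces to 0 ⇒ boundary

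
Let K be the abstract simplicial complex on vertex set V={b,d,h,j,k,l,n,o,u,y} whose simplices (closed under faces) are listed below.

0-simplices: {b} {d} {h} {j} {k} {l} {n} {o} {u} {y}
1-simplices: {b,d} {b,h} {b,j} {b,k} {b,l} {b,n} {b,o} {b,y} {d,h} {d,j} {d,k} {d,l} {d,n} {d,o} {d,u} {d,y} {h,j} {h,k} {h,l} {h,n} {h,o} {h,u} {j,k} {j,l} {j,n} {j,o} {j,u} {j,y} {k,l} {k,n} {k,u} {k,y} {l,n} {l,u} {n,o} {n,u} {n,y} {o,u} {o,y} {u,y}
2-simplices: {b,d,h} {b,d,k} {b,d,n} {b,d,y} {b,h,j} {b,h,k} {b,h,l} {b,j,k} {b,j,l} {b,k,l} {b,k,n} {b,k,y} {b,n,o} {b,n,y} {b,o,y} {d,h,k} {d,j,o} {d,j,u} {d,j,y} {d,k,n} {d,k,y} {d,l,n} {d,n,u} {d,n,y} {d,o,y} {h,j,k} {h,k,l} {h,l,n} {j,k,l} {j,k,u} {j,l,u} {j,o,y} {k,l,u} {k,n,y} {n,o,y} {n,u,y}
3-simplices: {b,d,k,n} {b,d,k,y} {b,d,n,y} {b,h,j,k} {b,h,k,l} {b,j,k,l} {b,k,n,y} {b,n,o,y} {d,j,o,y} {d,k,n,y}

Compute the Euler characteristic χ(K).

n_0=10 n_1=40 n_2=36 n_3=10
χ=+10−40+36−10=-4

χ(K)=-4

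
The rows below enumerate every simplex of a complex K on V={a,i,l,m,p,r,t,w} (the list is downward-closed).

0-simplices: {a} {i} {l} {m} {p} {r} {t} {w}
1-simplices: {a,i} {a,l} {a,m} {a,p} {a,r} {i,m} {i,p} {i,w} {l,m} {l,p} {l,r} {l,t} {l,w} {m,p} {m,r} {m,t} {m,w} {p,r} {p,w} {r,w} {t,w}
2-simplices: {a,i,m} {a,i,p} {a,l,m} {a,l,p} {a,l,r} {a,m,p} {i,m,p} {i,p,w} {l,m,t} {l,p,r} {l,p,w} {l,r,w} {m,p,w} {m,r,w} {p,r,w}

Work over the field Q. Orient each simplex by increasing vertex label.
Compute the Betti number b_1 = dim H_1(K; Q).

n_0=8 n_1=21 n_2=15  [Q]
∂1: piv[ai,al,am,ap,ar,iw,lt] rk=7  ker:im,ip,lm,lp,lr,lw,mp,mr,mt,mw,pr,pw,rw,tw
∂2: piv[aim,aip,alm,alp,alr,amp,ipw,lmt,lpr,lpw,lrw,mpw,mrw] rk=13  ker:imp,prw
b_1=(21−7)−13=1

b_1=1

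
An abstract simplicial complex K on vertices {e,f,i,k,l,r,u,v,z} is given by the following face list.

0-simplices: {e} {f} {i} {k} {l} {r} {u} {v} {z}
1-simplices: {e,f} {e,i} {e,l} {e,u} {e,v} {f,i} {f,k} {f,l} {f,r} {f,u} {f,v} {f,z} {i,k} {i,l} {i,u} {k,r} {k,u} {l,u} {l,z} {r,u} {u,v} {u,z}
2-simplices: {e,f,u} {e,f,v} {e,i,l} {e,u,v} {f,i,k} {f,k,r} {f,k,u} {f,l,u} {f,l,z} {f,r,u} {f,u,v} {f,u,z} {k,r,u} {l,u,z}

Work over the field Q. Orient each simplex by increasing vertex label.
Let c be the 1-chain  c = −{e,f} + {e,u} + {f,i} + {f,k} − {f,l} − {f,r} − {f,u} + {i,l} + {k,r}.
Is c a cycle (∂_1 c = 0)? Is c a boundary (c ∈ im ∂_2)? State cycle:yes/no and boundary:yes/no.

n_0=9 n_1=22 n_2=14  [Q]
∂1: piv[ef,ei,el,eu,ev,fk,fr,fz] rk=8  ker:fi,fl,fu,fv,ik,il,iu,kr,ku,lu,lz,ru,uv,uz
∂2: piv[efu,efv,eil,euv,fik,fkr,fku,flu,flz,fru,fuz] rk=11  ker:fuv,kru,luz
∂1c = 0
c vs im∂2: residual ≠ 0 ⇒ not boundary

cycle:yes boundary:no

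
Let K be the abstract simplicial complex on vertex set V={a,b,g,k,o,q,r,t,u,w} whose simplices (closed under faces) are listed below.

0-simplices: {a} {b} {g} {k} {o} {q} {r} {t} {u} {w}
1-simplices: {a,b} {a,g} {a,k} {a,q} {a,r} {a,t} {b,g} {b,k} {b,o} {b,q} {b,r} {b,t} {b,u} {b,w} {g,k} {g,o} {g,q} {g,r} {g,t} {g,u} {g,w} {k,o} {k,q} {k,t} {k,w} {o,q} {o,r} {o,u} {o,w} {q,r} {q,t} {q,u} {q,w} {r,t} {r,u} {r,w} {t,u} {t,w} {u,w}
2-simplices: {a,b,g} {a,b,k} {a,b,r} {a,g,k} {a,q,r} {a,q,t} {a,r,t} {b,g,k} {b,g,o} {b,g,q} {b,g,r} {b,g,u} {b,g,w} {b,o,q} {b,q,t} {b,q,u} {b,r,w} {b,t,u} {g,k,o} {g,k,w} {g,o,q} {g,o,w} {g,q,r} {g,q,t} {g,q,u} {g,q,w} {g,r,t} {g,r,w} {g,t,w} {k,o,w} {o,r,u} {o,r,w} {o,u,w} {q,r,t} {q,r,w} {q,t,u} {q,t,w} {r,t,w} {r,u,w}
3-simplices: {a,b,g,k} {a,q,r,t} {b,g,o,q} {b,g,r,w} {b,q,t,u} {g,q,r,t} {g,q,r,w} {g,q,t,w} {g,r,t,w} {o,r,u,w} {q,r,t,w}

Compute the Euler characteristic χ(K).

n_0=10 n_1=39 n_2=39 n_3=11
χ=+10−39+39−11=-1

χ(K)=-1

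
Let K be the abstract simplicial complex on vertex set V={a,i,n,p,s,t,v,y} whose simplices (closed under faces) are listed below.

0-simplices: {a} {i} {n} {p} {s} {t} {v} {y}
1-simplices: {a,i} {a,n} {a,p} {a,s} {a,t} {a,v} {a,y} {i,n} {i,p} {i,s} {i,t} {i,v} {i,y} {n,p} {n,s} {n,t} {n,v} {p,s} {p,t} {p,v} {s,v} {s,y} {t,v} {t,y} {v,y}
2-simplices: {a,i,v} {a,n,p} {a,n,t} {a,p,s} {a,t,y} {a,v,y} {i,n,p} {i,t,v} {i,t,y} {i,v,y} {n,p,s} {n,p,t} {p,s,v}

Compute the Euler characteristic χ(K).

n_0=8 n_1=25 n_2=13
χ=+8−25+13=-4

χ(K)=-4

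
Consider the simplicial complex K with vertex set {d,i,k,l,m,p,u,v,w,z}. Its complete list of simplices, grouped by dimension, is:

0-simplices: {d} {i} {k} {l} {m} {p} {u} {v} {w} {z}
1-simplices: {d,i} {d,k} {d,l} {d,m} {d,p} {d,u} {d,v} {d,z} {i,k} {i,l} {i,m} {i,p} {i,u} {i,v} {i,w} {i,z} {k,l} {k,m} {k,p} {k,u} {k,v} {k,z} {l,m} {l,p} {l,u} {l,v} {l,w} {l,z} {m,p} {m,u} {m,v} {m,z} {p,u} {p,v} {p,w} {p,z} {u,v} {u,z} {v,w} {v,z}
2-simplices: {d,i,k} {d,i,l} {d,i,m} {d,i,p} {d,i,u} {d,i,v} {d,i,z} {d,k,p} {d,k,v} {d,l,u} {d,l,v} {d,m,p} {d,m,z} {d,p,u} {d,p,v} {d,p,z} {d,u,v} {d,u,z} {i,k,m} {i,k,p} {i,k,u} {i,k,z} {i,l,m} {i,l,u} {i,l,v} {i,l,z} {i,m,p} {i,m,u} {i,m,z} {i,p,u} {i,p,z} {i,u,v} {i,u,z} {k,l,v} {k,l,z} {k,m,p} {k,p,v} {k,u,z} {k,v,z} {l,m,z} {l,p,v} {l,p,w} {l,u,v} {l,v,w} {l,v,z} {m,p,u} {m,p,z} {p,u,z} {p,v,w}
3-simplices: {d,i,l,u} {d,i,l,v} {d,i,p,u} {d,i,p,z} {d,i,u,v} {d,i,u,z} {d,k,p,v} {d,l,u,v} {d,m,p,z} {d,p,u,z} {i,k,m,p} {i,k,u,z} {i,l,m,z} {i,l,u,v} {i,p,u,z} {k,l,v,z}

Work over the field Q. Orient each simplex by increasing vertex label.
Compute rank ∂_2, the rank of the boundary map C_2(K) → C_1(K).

rank∂_2=29

n_0=10 n_1=40 n_2=49 n_3=16  [Q]
∂1: piv[di,dk,dl,dm,dp,du,dv,dz,iw] rk=9  ker:ik,il,im,ip,iu,iv,iz,kl,km,kp,ku,kv,kz,lm,lp,lu,lv,lw,lz,mp,mu,mv,mz,pu,pv,pw,pz,uv,uz,vw,vz
∂2: piv[dik,dil,dim,dip,diu,div,diz,dkp,dkv,dlu,dlv,dmp,dmz,dpu,dpv,dpz,duv,duz,ikm,iku,ikz,ilm,ilz,imu,klv,kvz,lpv,lpw,lvw] rk=29  ker:ikp,ilu,ilv,imp,imz,ipu,ipz,iuv,iuz,klz,kmp,kpv,kuz,lmz,luv,lvz,mpu,mpz,puz,pvw
∂3: piv[dilu,dilv,dipu,dipz,diuv,diuz,dkpv,dluv,dmpz,dpuz,ikmp,ikuz,ilmz,klvz] rk=14  ker:iluv,ipuz
rk∂_2=29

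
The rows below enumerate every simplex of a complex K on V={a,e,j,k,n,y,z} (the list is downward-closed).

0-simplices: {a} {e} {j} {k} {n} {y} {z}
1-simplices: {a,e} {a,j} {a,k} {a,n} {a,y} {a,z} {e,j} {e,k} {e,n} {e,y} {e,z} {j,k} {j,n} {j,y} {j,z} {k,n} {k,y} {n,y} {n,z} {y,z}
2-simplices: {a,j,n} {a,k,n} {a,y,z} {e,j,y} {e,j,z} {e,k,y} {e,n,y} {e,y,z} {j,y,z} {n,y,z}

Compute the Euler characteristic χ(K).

n_0=7 n_1=20 n_2=10
χ=+7−20+10=-3

χ(K)=-3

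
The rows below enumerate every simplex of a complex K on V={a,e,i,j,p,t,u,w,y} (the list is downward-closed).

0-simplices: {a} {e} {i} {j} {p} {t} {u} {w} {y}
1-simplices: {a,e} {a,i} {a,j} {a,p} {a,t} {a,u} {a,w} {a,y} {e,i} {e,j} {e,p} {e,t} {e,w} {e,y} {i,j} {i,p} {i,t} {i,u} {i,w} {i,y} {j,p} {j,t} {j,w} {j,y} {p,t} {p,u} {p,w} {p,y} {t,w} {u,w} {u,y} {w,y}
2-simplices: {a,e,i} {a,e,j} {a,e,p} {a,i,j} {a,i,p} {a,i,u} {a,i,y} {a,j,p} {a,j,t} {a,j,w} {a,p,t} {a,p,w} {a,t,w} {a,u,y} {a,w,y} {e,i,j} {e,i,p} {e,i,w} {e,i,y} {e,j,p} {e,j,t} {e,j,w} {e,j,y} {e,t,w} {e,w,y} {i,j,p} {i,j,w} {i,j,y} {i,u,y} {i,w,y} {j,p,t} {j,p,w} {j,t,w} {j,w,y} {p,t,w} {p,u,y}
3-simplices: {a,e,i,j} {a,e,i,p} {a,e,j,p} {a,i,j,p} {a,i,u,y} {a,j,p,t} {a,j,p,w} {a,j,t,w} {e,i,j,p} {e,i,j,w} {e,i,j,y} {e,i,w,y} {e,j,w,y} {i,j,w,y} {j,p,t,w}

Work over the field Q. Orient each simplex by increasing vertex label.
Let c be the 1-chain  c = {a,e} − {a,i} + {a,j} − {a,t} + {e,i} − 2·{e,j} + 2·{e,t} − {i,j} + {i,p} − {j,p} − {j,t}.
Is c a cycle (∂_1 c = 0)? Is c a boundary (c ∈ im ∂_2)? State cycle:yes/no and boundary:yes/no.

n_0=9 n_1=32 n_2=36 n_3=15  [Q]
∂1: piv[ae,ai,aj,ap,at,au,aw,ay] rk=8  ker:ei,ej,ep,et,ew,ey,ij,ip,it,iu,iw,iy,jp,jt,jw,jy,pt,pu,pw,py,tw,uw,uy,wy
∂2: piv[aei,aej,aep,aij,aip,aiu,aiy,ajp,ajt,ajw,apt,apw,atw,auy,awy,eiw,eiy,ejt,ejw,ejy,puy] rk=21  ker:eij,eip,ejp,etw,ewy,ijp,ijw,ijy,iuy,iwy,jpt,jpw,jtw,jwy,ptw
∂3: piv[aeij,aeip,aejp,aijp,aiuy,ajpt,ajpw,ajtw,eijw,eijy,eiwy,ejwy,jptw] rk=13  ker:eijp,ijwy
∂1c = 0
c vs im∂2: reduces to 0 ⇒ boundary

cycle:yes boundary:yes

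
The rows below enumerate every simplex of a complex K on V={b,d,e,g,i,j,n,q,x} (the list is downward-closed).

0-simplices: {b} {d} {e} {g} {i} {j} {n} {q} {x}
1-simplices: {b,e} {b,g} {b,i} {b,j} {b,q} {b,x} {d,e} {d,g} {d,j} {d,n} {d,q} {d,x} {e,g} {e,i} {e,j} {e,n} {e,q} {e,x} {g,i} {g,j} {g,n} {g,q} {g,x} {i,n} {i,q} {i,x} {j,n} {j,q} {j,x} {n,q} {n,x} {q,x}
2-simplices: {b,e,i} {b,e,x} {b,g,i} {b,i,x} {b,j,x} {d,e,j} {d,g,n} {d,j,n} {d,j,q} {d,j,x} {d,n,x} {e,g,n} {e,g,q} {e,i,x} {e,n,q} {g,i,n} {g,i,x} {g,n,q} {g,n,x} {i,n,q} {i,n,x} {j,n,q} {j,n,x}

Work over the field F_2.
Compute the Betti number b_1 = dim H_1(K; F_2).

n_0=9 n_1=32 n_2=23  [Z2]
∂1: piv[be,bg,bi,bj,bq,bx,de,dn] rk=8  ker:dg,dj,dq,dx,eg,ei,ej,en,eq,ex,gi,gj,gn,gq,gx,in,iq,ix,jn,jq,jx,nq,nx,qx
∂2: piv[bei,bex,bgi,bix,bjx,dej,dgn,djn,djq,djx,dnx,egn,egq,enq,gin,gix,gnx,inq,jnq] rk=19  ker:eix,gnq,inx,jnx
b_1=(32−8)−19=5

b_1=5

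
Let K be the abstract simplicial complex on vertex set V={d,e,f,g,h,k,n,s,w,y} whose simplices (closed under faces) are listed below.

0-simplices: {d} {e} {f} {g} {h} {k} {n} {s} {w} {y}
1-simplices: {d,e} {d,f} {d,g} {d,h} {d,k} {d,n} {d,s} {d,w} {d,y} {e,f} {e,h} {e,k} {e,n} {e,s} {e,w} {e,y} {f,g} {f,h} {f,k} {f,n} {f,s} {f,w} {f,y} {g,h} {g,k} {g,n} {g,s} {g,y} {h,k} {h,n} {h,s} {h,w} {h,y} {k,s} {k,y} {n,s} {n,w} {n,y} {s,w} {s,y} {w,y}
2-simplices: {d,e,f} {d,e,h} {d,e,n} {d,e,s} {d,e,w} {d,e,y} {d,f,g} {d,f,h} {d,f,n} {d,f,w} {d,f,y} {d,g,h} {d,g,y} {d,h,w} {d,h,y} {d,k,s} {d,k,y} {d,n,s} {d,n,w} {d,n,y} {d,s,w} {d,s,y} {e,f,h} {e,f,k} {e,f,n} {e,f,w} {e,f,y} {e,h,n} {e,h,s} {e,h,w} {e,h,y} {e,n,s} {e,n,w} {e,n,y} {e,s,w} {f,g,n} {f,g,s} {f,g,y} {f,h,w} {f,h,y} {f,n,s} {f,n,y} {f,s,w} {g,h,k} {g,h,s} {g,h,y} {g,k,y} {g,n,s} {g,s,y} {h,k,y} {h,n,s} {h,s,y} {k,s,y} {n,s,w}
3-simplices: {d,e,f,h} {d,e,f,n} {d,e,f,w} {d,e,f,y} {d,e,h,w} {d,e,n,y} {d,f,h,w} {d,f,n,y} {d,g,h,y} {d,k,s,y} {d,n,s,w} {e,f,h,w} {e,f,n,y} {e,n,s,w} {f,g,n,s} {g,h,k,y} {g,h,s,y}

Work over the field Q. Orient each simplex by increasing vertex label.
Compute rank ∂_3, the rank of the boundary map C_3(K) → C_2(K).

n_0=10 n_1=41 n_2=54 n_3=17  [Q]
∂1: piv[de,df,dg,dh,dk,dn,ds,dw,dy] rk=9  ker:ef,eh,ek,en,es,ew,ey,fg,fh,fk,fn,fs,fw,fy,gh,gk,gn,gs,gy,hk,hn,hs,hw,hy,ks,ky,ns,nw,ny,sw,sy,wy
∂2: piv[def,deh,den,des,dew,dey,dfg,dfh,dfn,dfw,dfy,dgh,dgy,dhw,dhy,dks,dky,dns,dnw,dny,dsw,dsy,efk,ehn,ehs,fgn,fgs,fns,ghk,gky] rk=30  ker:efh,efn,efw,efy,ehw,ehy,ens,enw,eny,esw,fgy,fhw,fhy,fny,fsw,ghs,ghy,gns,gsy,hky,hns,hsy,ksy,nsw
∂3: piv[defh,defn,defw,defy,dehw,deny,dfhw,dfny,dghy,dksy,dnsw,ensw,fgns,ghky,ghsy] rk=15  ker:efhw,efny
rk∂_3=15

rank∂_3=15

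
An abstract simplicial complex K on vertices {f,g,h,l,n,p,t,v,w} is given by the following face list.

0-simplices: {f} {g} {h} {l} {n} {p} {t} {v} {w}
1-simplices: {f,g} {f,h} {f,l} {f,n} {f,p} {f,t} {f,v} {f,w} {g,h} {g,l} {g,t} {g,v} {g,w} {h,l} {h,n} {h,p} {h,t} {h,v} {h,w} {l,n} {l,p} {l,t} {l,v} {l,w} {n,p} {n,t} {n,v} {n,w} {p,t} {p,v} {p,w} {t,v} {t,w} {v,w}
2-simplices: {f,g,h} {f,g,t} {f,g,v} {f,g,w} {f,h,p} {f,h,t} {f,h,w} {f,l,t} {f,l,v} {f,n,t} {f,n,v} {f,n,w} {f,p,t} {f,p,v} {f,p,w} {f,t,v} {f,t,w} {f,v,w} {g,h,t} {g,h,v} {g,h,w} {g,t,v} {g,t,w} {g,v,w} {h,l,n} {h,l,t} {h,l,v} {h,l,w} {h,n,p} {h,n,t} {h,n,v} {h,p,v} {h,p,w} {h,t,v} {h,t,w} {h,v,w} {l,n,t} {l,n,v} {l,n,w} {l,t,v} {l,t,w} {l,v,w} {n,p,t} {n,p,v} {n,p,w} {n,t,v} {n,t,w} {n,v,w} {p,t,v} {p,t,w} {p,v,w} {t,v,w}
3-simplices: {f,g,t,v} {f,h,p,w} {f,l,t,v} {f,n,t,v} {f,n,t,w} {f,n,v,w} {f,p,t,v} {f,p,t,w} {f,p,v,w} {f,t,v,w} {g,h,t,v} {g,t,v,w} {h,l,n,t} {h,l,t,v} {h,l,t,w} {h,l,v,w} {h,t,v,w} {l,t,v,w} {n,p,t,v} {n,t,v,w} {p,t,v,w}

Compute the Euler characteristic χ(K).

χ(K)=6

n_0=9 n_1=34 n_2=52 n_3=21
χ=+9−34+52−21=6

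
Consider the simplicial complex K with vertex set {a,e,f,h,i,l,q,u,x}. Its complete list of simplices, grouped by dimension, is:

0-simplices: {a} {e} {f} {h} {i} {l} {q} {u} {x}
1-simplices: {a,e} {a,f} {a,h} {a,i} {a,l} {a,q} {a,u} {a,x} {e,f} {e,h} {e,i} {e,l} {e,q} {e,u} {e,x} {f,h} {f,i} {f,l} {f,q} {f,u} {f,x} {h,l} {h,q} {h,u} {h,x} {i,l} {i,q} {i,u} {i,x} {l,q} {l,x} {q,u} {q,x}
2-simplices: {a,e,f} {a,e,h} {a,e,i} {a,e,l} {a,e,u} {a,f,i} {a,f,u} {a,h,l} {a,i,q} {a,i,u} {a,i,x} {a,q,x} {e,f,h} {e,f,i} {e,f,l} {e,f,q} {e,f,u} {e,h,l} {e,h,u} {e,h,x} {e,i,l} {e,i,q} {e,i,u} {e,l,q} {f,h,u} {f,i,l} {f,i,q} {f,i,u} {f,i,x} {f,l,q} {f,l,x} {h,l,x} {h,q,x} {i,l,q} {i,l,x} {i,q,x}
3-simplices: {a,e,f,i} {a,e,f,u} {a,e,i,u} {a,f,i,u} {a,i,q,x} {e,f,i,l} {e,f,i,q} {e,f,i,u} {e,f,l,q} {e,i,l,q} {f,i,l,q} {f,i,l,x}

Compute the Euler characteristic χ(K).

n_0=9 n_1=33 n_2=36 n_3=12
χ=+9−33+36−12=0

χ(K)=0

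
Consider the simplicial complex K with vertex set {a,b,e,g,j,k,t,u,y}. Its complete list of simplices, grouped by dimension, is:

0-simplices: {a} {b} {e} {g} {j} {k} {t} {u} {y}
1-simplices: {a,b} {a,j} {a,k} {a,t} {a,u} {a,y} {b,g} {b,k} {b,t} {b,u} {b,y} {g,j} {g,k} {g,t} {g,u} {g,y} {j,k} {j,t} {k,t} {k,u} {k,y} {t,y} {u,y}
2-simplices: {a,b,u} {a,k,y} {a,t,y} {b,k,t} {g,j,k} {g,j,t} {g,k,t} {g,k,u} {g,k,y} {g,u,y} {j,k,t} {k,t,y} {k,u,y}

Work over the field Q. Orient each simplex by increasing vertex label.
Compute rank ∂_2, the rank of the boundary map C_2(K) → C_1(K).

n_0=9 n_1=23 n_2=13  [Q]
∂1: piv[ab,aj,ak,at,au,ay,bg] rk=7  ker:bk,bt,bu,by,gj,gk,gt,gu,gy,jk,jt,kt,ku,ky,ty,uy
∂2: piv[abu,aky,aty,bkt,gjk,gjt,gkt,gku,gky,guy,kty] rk=11  ker:jkt,kuy
rk∂_2=11

rank∂_2=11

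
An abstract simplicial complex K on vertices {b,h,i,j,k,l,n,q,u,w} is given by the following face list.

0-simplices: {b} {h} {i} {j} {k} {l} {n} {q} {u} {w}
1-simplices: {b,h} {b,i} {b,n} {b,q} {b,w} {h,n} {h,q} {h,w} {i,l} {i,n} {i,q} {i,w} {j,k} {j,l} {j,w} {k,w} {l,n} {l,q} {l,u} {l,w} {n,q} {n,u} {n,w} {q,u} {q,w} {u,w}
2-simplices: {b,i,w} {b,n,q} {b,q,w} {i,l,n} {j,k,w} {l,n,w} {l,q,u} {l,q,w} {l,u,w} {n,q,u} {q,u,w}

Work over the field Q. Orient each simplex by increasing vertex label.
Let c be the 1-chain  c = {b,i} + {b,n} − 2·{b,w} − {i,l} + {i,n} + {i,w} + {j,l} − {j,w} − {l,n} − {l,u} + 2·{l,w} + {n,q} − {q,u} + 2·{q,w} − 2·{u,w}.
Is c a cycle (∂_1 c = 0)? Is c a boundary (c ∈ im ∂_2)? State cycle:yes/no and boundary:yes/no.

cycle:yes boundary:no

n_0=10 n_1=26 n_2=11  [Q]
∂1: piv[bh,bi,bn,bq,bw,il,jk,jl,lu] rk=9  ker:hn,hq,hw,in,iq,iw,jw,kw,ln,lq,lw,nq,nu,nw,qu,qw,uw
∂2: piv[biw,bnq,bqw,iln,jkw,lnw,lqu,lqw,luw,nqu] rk=10  ker:quw
∂1c = 0
c vs im∂2: residual ≠ 0 ⇒ not boundary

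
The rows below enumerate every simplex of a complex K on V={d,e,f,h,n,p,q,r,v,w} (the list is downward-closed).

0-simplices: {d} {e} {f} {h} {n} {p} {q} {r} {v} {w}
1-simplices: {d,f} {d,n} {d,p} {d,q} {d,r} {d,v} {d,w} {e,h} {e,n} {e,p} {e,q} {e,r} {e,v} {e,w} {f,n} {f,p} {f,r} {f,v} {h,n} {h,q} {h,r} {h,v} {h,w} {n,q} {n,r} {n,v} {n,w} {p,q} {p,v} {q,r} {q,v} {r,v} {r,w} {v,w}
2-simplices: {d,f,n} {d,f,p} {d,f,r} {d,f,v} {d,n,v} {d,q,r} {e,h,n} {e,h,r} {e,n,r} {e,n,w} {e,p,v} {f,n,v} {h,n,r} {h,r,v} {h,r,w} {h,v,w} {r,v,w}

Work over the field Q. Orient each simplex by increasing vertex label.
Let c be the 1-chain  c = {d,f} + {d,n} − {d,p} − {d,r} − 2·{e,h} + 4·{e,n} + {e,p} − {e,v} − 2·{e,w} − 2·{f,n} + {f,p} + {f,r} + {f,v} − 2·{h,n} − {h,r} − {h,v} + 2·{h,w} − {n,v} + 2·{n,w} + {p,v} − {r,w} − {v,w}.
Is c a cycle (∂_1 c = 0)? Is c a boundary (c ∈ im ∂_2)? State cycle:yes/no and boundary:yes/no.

n_0=10 n_1=34 n_2=17  [Q]
∂1: piv[df,dn,dp,dq,dr,dv,dw,eh,en] rk=9  ker:ep,eq,er,ev,ew,fn,fp,fr,fv,hn,hq,hr,hv,hw,nq,nr,nv,nw,pq,pv,qr,qv,rv,rw,vw
∂2: piv[dfn,dfp,dfr,dfv,dnv,dqr,ehn,ehr,enr,enw,epv,hrv,hrw,hvw] rk=14  ker:fnv,hnr,rvw
∂1c = 0
c vs im∂2: reduces to 0 ⇒ boundary

cycle:yes boundary:yes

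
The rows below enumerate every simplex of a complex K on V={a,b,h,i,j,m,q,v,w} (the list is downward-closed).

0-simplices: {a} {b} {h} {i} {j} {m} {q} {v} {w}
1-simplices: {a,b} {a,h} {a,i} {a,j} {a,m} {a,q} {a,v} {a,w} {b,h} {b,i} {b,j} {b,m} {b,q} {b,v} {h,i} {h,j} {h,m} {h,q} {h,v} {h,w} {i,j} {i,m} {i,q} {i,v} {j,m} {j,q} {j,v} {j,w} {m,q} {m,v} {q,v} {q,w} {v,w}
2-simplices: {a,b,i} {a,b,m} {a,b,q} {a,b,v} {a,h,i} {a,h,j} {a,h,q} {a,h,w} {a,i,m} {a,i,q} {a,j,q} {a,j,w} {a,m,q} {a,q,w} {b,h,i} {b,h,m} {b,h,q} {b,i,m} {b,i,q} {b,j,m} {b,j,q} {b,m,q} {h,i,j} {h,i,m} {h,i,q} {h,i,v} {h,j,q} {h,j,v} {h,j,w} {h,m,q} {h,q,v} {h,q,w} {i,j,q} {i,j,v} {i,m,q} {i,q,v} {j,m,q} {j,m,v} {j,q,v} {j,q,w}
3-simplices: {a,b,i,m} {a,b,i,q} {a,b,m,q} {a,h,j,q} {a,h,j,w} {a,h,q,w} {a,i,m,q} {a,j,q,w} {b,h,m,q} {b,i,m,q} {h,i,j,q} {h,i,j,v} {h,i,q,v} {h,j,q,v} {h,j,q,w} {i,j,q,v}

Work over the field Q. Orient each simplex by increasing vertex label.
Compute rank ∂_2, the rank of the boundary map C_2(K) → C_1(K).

rank∂_2=23

n_0=9 n_1=33 n_2=40 n_3=16  [Q]
∂1: piv[ab,ah,ai,aj,am,aq,av,aw] rk=8  ker:bh,bi,bj,bm,bq,bv,hi,hj,hm,hq,hv,hw,ij,im,iq,iv,jm,jq,jv,jw,mq,mv,qv,qw,vw
∂2: piv[abi,abm,abq,abv,ahi,ahj,ahq,ahw,aim,aiq,ajq,ajw,amq,aqw,bhi,bhm,bjm,bjq,hij,hiv,hjv,hqv,jmv] rk=23  ker:bhq,bim,biq,bmq,him,hiq,hjq,hjw,hmq,hqw,ijq,ijv,imq,iqv,jmq,jqv,jqw
∂3: piv[abim,abiq,abmq,ahjq,ahjw,ahqw,aimq,ajqw,bhmq,hijq,hijv,hiqv,hjqv] rk=13  ker:bimq,hjqw,ijqv
rk∂_2=23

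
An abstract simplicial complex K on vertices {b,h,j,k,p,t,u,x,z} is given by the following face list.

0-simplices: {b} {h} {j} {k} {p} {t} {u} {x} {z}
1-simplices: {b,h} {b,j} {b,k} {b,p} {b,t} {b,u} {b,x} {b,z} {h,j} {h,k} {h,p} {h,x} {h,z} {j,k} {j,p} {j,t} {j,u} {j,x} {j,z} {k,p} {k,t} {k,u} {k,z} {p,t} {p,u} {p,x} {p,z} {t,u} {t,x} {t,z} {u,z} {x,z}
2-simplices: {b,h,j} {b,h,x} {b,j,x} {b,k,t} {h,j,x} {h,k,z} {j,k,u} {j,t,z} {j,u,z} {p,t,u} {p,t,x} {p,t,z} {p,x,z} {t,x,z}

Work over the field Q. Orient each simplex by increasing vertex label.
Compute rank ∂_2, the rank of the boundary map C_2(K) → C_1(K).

rank∂_2=12

n_0=9 n_1=32 n_2=14  [Q]
∂1: piv[bh,bj,bk,bp,bt,bu,bx,bz] rk=8  ker:hj,hk,hp,hx,hz,jk,jp,jt,ju,jx,jz,kp,kt,ku,kz,pt,pu,px,pz,tu,tx,tz,uz,xz
∂2: piv[bhj,bhx,bjx,bkt,hkz,jku,jtz,juz,ptu,ptx,ptz,pxz] rk=12  ker:hjx,txz
rk∂_2=12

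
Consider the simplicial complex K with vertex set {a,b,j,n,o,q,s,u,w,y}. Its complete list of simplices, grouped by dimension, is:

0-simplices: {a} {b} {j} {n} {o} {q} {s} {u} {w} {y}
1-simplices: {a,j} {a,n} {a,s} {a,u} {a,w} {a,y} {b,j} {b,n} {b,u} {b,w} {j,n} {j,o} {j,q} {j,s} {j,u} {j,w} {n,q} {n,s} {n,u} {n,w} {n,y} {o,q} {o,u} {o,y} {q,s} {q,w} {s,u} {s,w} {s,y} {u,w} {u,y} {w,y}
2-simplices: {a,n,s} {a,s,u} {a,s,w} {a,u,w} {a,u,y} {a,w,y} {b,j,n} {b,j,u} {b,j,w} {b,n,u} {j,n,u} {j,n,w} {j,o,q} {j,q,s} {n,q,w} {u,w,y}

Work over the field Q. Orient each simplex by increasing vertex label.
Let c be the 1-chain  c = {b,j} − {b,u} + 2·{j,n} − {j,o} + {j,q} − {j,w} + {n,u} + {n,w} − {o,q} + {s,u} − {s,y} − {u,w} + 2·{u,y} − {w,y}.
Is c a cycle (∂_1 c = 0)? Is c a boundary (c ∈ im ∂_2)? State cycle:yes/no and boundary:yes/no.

cycle:yes boundary:no

n_0=10 n_1=32 n_2=16  [Q]
∂1: piv[aj,an,as,au,aw,ay,bj,jo,jq] rk=9  ker:bn,bu,bw,jn,js,ju,jw,nq,ns,nu,nw,ny,oq,ou,oy,qs,qw,su,sw,sy,uw,uy,wy
∂2: piv[ans,asu,asw,auw,auy,awy,bjn,bju,bjw,bnu,jnw,joq,jqs,nqw] rk=14  ker:jnu,uwy
∂1c = 0
c vs im∂2: residual ≠ 0 ⇒ not boundary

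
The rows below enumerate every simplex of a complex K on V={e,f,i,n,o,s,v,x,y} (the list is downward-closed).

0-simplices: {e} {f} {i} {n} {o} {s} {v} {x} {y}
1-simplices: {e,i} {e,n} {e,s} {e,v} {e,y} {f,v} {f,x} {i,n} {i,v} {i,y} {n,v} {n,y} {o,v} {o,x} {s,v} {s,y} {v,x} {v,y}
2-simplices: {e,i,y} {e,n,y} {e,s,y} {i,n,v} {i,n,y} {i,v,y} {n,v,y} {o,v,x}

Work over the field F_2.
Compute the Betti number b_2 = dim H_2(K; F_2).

n_0=9 n_1=18 n_2=8  [Z2]
∂1: piv[ei,en,es,ev,ey,fv,fx,ov] rk=8  ker:in,iv,iy,nv,ny,ox,sv,sy,vx,vy
∂2: piv[eiy,eny,esy,inv,iny,ivy,ovx] rk=7  ker:nvy
b_2=(8−7)−0=1

b_2=1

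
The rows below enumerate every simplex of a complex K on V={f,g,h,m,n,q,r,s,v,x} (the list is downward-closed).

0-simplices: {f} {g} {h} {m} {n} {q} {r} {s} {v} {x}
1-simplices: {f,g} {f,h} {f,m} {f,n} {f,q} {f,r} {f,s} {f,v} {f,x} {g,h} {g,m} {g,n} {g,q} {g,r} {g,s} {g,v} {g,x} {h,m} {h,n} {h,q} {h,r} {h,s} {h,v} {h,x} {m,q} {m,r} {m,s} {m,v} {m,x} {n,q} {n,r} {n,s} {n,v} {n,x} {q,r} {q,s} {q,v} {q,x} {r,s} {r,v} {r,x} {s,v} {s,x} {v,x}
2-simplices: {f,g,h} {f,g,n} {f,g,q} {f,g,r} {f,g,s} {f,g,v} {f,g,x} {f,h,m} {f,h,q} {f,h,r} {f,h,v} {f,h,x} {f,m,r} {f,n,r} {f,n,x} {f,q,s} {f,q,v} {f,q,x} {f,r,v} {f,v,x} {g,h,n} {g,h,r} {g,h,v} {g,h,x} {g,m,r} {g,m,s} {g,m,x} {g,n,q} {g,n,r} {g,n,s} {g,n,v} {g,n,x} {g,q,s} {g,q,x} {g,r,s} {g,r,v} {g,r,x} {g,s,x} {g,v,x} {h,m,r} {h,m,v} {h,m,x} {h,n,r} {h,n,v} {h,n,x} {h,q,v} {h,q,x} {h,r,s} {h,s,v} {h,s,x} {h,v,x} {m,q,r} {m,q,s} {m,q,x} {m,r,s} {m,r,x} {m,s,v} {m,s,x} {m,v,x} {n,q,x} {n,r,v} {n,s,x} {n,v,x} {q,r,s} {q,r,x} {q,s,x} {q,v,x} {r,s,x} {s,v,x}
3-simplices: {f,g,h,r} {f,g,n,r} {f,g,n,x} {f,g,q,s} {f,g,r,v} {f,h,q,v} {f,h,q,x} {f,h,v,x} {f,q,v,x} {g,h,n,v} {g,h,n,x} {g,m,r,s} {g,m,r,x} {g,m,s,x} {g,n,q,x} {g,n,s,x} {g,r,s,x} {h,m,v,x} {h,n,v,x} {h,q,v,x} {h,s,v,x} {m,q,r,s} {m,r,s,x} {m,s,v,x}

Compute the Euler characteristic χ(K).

χ(K)=11

n_0=10 n_1=44 n_2=69 n_3=24
χ=+10−44+69−24=11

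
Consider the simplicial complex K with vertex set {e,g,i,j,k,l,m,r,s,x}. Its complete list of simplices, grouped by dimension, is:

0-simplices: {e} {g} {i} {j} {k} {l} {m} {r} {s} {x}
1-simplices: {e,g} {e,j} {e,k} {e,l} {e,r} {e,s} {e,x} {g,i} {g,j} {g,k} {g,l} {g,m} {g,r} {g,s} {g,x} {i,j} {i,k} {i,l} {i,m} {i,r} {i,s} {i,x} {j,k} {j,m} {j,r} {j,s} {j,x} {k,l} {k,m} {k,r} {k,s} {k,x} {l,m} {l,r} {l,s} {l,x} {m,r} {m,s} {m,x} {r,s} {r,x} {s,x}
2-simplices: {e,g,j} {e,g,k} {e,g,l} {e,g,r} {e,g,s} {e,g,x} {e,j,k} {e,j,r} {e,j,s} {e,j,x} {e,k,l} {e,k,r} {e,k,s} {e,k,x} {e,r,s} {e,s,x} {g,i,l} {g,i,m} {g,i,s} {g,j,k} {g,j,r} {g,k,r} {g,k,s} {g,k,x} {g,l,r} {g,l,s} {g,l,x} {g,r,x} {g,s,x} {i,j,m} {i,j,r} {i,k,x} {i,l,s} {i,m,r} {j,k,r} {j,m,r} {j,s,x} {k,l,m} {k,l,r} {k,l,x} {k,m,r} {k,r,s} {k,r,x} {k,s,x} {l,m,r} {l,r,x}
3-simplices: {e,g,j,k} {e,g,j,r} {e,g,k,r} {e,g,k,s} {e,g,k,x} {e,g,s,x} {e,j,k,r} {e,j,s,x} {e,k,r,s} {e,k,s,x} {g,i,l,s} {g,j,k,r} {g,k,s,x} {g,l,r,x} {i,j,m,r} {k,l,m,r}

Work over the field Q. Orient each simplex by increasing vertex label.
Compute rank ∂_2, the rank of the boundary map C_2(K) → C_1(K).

rank∂_2=29

n_0=10 n_1=42 n_2=46 n_3=16  [Q]
∂1: piv[eg,ej,ek,el,er,es,ex,gi,gm] rk=9  ker:gj,gk,gl,gr,gs,gx,ij,ik,il,im,ir,is,ix,jk,jm,jr,js,jx,kl,km,kr,ks,kx,lm,lr,ls,lx,mr,ms,mx,rs,rx,sx
∂2: piv[egj,egk,egl,egr,egs,egx,ejk,ejr,ejs,ejx,ekl,ekr,eks,ekx,ers,esx,gil,gim,gis,glr,gls,glx,grx,ijm,ijr,ikx,imr,klm,kmr] rk=29  ker:gjk,gjr,gkr,gks,gkx,gsx,ils,jkr,jmr,jsx,klr,klx,krs,krx,ksx,lmr,lrx
∂3: piv[egjk,egjr,egkr,egks,egkx,egsx,ejkr,ejsx,ekrs,eksx,gils,glrx,ijmr,klmr] rk=14  ker:gjkr,gksx
rk∂_2=29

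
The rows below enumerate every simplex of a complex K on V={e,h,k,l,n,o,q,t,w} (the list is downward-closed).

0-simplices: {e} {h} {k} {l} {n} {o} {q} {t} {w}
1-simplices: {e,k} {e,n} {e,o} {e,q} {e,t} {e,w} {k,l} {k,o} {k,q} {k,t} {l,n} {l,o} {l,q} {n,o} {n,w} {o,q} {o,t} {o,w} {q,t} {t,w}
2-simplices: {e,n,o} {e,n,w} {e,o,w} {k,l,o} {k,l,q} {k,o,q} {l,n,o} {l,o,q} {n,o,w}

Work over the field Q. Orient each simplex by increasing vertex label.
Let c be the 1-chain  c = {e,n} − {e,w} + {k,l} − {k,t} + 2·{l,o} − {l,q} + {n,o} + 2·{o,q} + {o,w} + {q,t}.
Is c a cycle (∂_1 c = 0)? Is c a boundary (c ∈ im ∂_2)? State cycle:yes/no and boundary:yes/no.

n_0=9 n_1=20 n_2=9  [Q]
∂1: piv[ek,en,eo,eq,et,ew,kl] rk=7  ker:ko,kq,kt,ln,lo,lq,no,nw,oq,ot,ow,qt,tw
∂2: piv[eno,enw,eow,klo,klq,koq,lno] rk=7  ker:loq,now
∂1c = 0
c vs im∂2: residual ≠ 0 ⇒ not boundary

cycle:yes boundary:no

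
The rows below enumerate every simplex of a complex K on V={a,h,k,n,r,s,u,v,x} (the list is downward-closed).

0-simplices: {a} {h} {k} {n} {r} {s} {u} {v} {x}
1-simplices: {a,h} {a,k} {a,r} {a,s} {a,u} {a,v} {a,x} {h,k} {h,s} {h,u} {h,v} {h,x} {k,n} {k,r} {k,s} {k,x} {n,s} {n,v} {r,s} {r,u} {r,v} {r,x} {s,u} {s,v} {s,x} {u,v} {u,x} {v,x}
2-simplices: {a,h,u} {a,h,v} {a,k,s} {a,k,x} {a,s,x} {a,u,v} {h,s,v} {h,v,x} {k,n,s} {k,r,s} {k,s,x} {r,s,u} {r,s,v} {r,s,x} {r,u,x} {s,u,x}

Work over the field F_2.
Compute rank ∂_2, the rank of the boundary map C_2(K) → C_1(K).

rank∂_2=14

n_0=9 n_1=28 n_2=16  [Z2]
∂1: piv[ah,ak,ar,as,au,av,ax,kn] rk=8  ker:hk,hs,hu,hv,hx,kr,ks,kx,ns,nv,rs,ru,rv,rx,su,sv,sx,uv,ux,vx
∂2: piv[ahu,ahv,aks,akx,asx,auv,hsv,hvx,kns,krs,rsu,rsv,rsx,rux] rk=14  ker:ksx,sux
rk∂_2=14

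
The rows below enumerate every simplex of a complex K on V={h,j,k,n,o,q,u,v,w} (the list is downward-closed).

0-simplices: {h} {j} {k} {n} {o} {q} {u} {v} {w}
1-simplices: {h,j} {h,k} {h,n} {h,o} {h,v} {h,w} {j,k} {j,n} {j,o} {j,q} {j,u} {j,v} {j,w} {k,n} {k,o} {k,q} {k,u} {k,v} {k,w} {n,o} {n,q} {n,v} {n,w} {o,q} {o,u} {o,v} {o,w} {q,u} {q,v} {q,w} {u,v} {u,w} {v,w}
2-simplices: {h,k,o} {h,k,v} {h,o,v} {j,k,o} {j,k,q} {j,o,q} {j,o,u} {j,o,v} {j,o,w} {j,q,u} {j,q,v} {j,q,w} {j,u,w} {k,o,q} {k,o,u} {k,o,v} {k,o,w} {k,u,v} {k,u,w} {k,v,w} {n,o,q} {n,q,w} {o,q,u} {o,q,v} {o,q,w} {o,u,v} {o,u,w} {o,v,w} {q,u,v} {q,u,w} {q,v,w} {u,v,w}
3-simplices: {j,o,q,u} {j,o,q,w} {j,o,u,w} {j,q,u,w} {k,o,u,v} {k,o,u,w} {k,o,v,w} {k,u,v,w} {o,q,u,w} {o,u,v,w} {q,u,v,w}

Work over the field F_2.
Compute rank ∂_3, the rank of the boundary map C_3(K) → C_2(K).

n_0=9 n_1=33 n_2=32 n_3=11  [Z2]
∂1: piv[hj,hk,hn,ho,hv,hw,jq,ju] rk=8  ker:jk,jn,jo,jv,jw,kn,ko,kq,ku,kv,kw,no,nq,nv,nw,oq,ou,ov,ow,qu,qv,qw,uv,uw,vw
∂2: piv[hko,hkv,hov,jko,jkq,joq,jou,jov,jow,jqu,jqv,jqw,juw,kou,kow,kuv,kvw,noq,nqw] rk=19  ker:koq,kov,kuw,oqu,oqv,oqw,ouv,ouw,ovw,quv,quw,qvw,uvw
∂3: piv[joqu,joqw,jouw,jquw,kouv,kouw,kovw,kuvw,quvw] rk=9  ker:oquw,ouvw
rk∂_3=9

rank∂_3=9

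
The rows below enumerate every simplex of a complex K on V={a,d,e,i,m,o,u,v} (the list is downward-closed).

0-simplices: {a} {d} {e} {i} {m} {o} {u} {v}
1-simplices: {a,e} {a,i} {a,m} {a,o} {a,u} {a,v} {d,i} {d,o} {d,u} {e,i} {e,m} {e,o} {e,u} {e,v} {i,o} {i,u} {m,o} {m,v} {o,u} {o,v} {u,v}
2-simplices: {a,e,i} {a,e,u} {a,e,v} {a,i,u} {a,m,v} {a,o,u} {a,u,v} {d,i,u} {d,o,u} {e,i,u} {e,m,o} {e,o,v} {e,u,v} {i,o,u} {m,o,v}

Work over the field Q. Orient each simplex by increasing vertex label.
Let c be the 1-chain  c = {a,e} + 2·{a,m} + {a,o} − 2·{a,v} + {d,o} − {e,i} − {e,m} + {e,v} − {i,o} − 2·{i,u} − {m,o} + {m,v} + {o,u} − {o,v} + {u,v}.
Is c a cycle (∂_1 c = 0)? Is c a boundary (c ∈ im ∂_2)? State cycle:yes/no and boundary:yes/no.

cycle:no boundary:no

n_0=8 n_1=21 n_2=15  [Q]
∂1: piv[ae,ai,am,ao,au,av,di] rk=7  ker:do,du,ei,em,eo,eu,ev,io,iu,mo,mv,ou,ov,uv
∂2: piv[aei,aeu,aev,aiu,amv,aou,auv,diu,dou,emo,eov,iou,mov] rk=13  ker:eiu,euv
∂1c = −2·{a} − {d} + 2·{e} + 2·{i} + {m} − 2·{u}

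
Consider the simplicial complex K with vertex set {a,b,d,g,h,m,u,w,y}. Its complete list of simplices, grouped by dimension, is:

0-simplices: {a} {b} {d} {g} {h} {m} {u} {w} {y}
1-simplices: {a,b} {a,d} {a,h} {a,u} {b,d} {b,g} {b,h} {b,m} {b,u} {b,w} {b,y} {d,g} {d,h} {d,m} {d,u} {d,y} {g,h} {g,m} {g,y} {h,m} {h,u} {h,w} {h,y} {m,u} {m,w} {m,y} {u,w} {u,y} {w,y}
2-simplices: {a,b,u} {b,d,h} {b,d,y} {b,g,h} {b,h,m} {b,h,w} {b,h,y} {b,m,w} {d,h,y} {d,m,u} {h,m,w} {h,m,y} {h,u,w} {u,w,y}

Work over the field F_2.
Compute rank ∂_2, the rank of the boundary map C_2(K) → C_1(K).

rank∂_2=12

n_0=9 n_1=29 n_2=14  [Z2]
∂1: piv[ab,ad,ah,au,bg,bm,bw,by] rk=8  ker:bd,bh,bu,dg,dh,dm,du,dy,gh,gm,gy,hm,hu,hw,hy,mu,mw,my,uw,uy,wy
∂2: piv[abu,bdh,bdy,bgh,bhm,bhw,bhy,bmw,dmu,hmy,huw,uwy] rk=12  ker:dhy,hmw
rk∂_2=12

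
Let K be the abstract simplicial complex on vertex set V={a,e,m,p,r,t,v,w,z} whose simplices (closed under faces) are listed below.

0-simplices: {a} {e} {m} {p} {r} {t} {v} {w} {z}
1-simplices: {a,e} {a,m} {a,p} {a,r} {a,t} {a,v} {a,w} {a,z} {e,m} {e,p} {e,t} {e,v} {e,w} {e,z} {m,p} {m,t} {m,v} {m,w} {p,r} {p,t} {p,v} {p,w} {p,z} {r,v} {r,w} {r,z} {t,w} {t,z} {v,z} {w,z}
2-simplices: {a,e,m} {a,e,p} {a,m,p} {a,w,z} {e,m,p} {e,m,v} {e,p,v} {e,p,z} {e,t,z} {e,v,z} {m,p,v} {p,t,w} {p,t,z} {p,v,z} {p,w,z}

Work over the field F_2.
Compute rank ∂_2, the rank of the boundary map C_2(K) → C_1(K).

n_0=9 n_1=30 n_2=15  [Z2]
∂1: piv[ae,am,ap,ar,at,av,aw,az] rk=8  ker:em,ep,et,ev,ew,ez,mp,mt,mv,mw,pr,pt,pv,pw,pz,rv,rw,rz,tw,tz,vz,wz
∂2: piv[aem,aep,amp,awz,emv,epv,epz,etz,evz,ptw,ptz,pwz] rk=12  ker:emp,mpv,pvz
rk∂_2=12

rank∂_2=12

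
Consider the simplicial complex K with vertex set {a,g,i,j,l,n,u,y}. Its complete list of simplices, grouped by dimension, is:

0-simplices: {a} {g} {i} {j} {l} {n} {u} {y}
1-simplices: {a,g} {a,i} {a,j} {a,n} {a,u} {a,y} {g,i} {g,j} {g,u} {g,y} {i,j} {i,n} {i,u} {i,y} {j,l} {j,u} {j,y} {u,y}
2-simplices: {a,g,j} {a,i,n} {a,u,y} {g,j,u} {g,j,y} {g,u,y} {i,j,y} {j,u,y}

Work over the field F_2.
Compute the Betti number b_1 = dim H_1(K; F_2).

b_1=4

n_0=8 n_1=18 n_2=8  [Z2]
∂1: piv[ag,ai,aj,an,au,ay,jl] rk=7  ker:gi,gj,gu,gy,ij,in,iu,iy,ju,jy,uy
∂2: piv[agj,ain,auy,gju,gjy,guy,ijy] rk=7  ker:juy
b_1=(18−7)−7=4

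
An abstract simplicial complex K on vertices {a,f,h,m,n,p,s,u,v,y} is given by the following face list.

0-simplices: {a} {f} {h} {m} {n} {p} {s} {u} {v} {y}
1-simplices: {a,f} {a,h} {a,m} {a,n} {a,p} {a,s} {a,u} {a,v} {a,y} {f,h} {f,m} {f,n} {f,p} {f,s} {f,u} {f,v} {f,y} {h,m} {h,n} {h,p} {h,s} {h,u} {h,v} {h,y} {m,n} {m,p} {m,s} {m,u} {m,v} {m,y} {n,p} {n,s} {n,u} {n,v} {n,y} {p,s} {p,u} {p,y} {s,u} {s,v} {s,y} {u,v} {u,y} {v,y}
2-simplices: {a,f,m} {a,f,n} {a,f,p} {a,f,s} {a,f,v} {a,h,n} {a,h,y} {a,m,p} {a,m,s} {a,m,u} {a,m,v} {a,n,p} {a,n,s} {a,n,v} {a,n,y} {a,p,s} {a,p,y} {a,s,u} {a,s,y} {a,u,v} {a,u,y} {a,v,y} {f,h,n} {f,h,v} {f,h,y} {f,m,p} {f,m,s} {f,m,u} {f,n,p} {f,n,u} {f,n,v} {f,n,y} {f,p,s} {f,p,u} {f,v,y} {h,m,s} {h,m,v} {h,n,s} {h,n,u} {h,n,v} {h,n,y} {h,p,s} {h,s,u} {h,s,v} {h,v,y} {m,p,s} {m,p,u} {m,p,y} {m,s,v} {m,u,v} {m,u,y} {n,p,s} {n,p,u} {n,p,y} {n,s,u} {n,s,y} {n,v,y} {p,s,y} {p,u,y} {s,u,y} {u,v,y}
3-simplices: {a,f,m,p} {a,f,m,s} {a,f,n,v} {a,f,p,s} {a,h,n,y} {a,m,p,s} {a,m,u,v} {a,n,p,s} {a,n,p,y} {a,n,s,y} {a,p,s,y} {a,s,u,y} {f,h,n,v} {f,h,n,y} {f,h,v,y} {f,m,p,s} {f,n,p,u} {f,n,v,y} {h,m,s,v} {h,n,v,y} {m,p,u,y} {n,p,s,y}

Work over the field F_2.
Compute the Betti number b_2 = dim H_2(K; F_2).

b_2=8

n_0=10 n_1=44 n_2=61 n_3=22  [Z2]
∂1: piv[af,ah,am,an,ap,as,au,av,ay] rk=9  ker:fh,fm,fn,fp,fs,fu,fv,fy,hm,hn,hp,hs,hu,hv,hy,mn,mp,ms,mu,mv,my,np,ns,nu,nv,ny,ps,pu,py,su,sv,sy,uv,uy,vy
∂2: piv[afm,afn,afp,afs,afv,ahn,ahy,amp,ams,amu,amv,anp,ans,anv,any,aps,apy,asu,asy,auv,auy,avy,fhn,fhv,fhy,fmu,fnu,fpu,hms,hmv,hnu,hps,hsv,mpy] rk=34  ker:fmp,fms,fnp,fnv,fny,fps,fvy,hns,hnv,hny,hsu,hvy,mps,mpu,msv,muv,muy,nps,npu,npy,nsu,nsy,nvy,psy,puy,suy,uvy
∂3: piv[afmp,afms,afnv,afps,ahny,amps,amuv,anps,anpy,ansy,apsy,asuy,fhnv,fhny,fhvy,fnpu,fnvy,hmsv,mpuy] rk=19  ker:fmps,hnvy,npsy
b_2=(61−34)−19=8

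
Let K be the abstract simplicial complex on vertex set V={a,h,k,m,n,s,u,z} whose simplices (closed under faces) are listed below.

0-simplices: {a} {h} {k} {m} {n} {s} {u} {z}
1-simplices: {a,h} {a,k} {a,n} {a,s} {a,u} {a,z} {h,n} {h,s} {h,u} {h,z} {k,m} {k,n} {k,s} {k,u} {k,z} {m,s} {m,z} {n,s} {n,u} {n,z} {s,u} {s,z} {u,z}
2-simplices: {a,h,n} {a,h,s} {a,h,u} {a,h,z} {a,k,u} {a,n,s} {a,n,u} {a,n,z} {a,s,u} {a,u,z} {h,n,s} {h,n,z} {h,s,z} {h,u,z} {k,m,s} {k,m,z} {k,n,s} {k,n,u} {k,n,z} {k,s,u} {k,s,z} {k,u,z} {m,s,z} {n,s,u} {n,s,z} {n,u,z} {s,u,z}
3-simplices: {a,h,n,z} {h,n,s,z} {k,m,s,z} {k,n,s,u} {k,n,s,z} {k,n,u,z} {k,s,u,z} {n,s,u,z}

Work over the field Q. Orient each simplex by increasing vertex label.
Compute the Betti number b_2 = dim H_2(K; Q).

b_2=4

n_0=8 n_1=23 n_2=27 n_3=8  [Q]
∂1: piv[ah,ak,an,as,au,az,km] rk=7  ker:hn,hs,hu,hz,kn,ks,ku,kz,ms,mz,ns,nu,nz,su,sz,uz
∂2: piv[ahn,ahs,ahu,ahz,aku,ans,anu,anz,asu,auz,hsz,kms,kmz,kns,knu,knz] rk=16  ker:hns,hnz,huz,ksu,ksz,kuz,msz,nsu,nsz,nuz,suz
∂3: piv[ahnz,hnsz,kmsz,knsu,knsz,knuz,ksuz] rk=7  ker:nsuz
b_2=(27−16)−7=4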